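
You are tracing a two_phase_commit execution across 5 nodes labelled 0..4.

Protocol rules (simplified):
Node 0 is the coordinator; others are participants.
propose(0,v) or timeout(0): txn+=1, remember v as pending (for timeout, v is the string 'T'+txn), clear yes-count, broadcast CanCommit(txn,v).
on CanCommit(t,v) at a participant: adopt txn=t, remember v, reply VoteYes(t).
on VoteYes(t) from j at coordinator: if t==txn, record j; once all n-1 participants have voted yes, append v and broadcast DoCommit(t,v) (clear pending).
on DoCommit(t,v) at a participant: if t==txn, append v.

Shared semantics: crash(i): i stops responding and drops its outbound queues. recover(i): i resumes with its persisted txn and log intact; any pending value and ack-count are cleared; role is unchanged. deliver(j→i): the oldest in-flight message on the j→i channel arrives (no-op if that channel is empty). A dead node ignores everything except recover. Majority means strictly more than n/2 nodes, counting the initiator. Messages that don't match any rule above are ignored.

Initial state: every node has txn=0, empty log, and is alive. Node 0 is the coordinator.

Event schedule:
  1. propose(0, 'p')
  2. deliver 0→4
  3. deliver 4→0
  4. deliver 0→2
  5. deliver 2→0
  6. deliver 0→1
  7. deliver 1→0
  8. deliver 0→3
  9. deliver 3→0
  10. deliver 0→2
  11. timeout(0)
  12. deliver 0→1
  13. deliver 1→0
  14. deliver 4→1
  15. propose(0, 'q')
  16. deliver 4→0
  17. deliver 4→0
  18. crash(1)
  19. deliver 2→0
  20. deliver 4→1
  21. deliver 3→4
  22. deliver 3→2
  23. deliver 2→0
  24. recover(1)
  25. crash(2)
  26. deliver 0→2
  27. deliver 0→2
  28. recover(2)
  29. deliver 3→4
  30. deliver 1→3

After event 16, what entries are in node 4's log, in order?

empty

[1] propose(0,'p') → N0(coor t1 [-])
[2] deliver 0→4 → N4(part t1 [-])
[3] deliver 4→0 → ∅
[4] deliver 0→2 → N2(part t1 [-])
[5] deliver 2→0 → ∅
[6] deliver 0→1 → N1(part t1 [-])
[7] deliver 1→0 → ∅
[8] deliver 0→3 → N3(part t1 [-])
[9] deliver 3→0 → N0(coor t1 [p])
[10] deliver 0→2 → N2(part t1 [p])
[11] timeout(0) → N0(coor t2 [p])
[12] deliver 0→1 → N1(part t1 [p])
[13] deliver 1→0 → ∅
[14] deliver 4→1 → ∅
[15] propose(0,'q') → N0(coor t3 [p])
[16] deliver 4→0 → ∅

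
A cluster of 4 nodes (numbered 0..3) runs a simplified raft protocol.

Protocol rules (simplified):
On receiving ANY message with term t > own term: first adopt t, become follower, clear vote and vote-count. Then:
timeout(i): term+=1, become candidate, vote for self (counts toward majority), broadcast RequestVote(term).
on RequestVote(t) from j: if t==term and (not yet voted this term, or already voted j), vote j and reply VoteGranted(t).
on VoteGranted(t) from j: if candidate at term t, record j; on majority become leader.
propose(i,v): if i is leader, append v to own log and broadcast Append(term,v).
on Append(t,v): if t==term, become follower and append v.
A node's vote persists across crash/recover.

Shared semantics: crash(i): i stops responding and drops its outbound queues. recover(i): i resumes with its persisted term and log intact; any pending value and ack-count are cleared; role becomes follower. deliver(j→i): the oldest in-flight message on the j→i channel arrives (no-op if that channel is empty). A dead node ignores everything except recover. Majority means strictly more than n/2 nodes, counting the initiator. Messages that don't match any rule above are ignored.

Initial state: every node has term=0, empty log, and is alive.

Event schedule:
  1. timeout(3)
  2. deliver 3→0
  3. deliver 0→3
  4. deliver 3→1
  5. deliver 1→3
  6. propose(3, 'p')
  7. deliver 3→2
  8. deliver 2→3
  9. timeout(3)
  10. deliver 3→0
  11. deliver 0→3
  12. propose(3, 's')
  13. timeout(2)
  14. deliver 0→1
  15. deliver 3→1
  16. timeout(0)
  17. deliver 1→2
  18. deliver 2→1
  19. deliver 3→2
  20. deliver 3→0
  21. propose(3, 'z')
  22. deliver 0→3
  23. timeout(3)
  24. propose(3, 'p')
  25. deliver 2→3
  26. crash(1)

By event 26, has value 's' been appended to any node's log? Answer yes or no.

1. timeout(3):  <3:cand t1 ->
2. deliver 3→0:  <0:foll t1 ->
3. deliver 0→3:  nop
4. deliver 3→1:  <1:foll t1 ->
5. deliver 1→3:  <3:lead t1 ->
6. propose(3,'p'):  <3:lead t1 p>
7. deliver 3→2:  <2:foll t1 ->
8. deliver 2→3:  nop
9. timeout(3):  <3:cand t2 p>
10. deliver 3→0:  <0:foll t1 p>
11. deliver 0→3:  nop
12. propose(3,'s'):  nop
13. timeout(2):  <2:cand t2 ->
14. deliver 0→1:  nop
15. deliver 3→1:  <1:foll t1 p>
16. timeout(0):  <0:cand t2 p>
17. deliver 1→2:  nop
18. deliver 2→1:  <1:foll t2 p>
19. deliver 3→2:  nop
20. deliver 3→0:  nop
21. propose(3,'z'):  nop
22. deliver 0→3:  nop
23. timeout(3):  <3:cand t3 p>
24. propose(3,'p'):  nop
25. deliver 2→3:  nop
26. crash(1):  <1:✗foll t2 p>

no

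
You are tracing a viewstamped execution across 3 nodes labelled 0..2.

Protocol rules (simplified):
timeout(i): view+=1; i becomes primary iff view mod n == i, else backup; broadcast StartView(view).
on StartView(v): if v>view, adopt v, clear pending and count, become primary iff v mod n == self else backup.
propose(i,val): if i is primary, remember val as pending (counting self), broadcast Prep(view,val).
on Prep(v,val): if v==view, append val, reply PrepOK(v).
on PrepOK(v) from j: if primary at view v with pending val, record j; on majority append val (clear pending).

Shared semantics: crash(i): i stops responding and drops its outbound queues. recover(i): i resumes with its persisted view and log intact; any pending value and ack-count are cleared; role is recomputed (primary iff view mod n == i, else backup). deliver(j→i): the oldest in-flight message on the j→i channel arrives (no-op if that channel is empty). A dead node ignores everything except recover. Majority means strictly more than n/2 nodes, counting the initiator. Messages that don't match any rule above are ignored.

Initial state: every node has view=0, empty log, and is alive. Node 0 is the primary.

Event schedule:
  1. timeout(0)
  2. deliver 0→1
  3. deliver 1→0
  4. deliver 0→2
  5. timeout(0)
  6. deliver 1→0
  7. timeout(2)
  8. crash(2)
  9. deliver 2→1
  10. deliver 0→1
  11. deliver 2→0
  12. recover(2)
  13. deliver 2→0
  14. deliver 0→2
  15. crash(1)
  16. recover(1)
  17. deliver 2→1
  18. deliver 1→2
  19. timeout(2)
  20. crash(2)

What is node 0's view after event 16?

2

[1] timeout(0) → N0(back v1 [-])
[2] deliver 0→1 → N1(prim v1 [-])
[3] deliver 1→0 → ∅
[4] deliver 0→2 → N2(back v1 [-])
[5] timeout(0) → N0(back v2 [-])
[6] deliver 1→0 → ∅
[7] timeout(2) → N2(prim v2 [-])
[8] crash(2) → N2(✗prim v2 [-])
[9] deliver 2→1 → ∅
[10] deliver 0→1 → N1(back v2 [-])
[11] deliver 2→0 → ∅
[12] recover(2) → N2(prim v2 [-])
[13] deliver 2→0 → ∅
[14] deliver 0→2 → ∅
[15] crash(1) → N1(✗back v2 [-])
[16] recover(1) → N1(back v2 [-])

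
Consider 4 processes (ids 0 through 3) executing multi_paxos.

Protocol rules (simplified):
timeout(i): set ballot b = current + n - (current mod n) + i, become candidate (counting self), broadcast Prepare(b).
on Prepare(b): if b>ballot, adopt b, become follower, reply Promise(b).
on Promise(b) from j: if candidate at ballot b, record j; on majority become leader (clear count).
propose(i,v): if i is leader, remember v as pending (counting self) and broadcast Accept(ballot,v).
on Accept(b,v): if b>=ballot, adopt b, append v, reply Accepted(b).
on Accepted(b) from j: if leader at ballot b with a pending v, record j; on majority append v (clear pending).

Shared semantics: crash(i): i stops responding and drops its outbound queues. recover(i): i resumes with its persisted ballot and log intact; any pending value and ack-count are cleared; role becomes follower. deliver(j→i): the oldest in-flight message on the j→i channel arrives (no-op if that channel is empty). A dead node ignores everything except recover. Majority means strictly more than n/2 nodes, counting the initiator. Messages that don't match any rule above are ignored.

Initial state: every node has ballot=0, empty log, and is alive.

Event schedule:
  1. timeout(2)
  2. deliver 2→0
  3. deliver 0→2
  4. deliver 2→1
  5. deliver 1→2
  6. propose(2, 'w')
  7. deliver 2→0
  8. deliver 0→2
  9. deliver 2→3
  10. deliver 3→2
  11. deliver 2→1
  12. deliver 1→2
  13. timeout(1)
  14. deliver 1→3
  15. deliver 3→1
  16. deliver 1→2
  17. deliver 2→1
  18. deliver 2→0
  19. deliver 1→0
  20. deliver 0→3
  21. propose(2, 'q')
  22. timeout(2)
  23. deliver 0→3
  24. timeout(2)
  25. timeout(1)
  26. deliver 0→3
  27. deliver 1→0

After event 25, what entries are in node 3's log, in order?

after 1 — timeout(2): n2:cand/b6/[-]
after 2 — deliver 2→0: n0:foll/b6/[-]
after 3 — deliver 0→2: ·
after 4 — deliver 2→1: n1:foll/b6/[-]
after 5 — deliver 1→2: n2:lead/b6/[-]
after 6 — propose(2,'w'): ·
after 7 — deliver 2→0: n0:foll/b6/[w]
after 8 — deliver 0→2: ·
after 9 — deliver 2→3: n3:foll/b6/[-]
after 10 — deliver 3→2: ·
after 11 — deliver 2→1: n1:foll/b6/[w]
after 12 — deliver 1→2: n2:lead/b6/[w]
after 13 — timeout(1): n1:cand/b9/[w]
after 14 — deliver 1→3: n3:foll/b9/[-]
after 15 — deliver 3→1: ·
after 16 — deliver 1→2: n2:foll/b9/[w]
after 17 — deliver 2→1: n1:lead/b9/[w]
after 18 — deliver 2→0: ·
after 19 — deliver 1→0: n0:foll/b9/[w]
after 20 — deliver 0→3: ·
after 21 — propose(2,'q'): ·
after 22 — timeout(2): n2:cand/b14/[w]
after 23 — deliver 0→3: ·
after 24 — timeout(2): n2:cand/b18/[w]
after 25 — timeout(1): n1:cand/b13/[w]

empty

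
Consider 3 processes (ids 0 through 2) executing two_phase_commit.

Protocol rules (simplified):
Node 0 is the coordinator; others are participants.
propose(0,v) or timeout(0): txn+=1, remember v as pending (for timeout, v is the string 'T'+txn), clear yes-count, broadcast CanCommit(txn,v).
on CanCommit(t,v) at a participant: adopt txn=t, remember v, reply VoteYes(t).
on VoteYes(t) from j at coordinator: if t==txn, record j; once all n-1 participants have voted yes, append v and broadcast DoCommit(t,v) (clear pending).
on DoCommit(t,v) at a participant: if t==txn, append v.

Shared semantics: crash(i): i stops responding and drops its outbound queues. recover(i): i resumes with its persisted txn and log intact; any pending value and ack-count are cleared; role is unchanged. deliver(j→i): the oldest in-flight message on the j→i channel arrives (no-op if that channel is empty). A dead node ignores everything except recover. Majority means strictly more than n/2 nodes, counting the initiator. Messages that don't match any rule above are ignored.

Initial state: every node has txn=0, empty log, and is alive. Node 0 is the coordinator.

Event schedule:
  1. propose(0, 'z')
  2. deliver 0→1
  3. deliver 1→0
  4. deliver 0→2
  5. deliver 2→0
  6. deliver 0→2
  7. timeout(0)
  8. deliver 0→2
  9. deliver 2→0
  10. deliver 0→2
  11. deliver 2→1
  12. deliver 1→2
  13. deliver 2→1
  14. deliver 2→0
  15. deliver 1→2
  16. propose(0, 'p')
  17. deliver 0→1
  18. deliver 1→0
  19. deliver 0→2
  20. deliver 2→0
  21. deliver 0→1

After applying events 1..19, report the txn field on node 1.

step 1 propose(0,'z'): 0={coor,t=1,log=-}
step 2 deliver 0→1: 1={part,t=1,log=-}
step 3 deliver 1→0: —
step 4 deliver 0→2: 2={part,t=1,log=-}
step 5 deliver 2→0: 0={coor,t=1,log=z}
step 6 deliver 0→2: 2={part,t=1,log=z}
step 7 timeout(0): 0={coor,t=2,log=z}
step 8 deliver 0→2: 2={part,t=2,log=z}
step 9 deliver 2→0: —
step 10 deliver 0→2: —
step 11 deliver 2→1: —
step 12 deliver 1→2: —
step 13 deliver 2→1: —
step 14 deliver 2→0: —
step 15 deliver 1→2: —
step 16 propose(0,'p'): 0={coor,t=3,log=z}
step 17 deliver 0→1: 1={part,t=1,log=z}
step 18 deliver 1→0: —
step 19 deliver 0→2: 2={part,t=3,log=z}

1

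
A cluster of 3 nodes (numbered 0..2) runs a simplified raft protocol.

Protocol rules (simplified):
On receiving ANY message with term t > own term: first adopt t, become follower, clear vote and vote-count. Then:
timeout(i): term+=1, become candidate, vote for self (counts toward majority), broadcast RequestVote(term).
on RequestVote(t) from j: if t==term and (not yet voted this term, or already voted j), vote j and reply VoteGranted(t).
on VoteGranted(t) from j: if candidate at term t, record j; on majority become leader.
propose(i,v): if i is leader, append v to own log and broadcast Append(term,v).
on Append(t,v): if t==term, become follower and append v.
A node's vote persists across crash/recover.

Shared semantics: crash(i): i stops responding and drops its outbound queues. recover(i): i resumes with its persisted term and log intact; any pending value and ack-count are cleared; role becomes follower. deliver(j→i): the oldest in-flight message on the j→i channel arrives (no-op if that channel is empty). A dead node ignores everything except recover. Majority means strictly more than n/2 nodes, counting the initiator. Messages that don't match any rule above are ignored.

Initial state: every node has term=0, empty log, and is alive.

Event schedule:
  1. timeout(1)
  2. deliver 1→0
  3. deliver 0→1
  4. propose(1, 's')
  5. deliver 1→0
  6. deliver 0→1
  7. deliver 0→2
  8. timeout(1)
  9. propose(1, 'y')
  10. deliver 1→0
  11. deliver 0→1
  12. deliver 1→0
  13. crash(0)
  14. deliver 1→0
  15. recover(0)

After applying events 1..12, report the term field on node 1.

2

after 1 — timeout(1): n1:cand/t1/[-]
after 2 — deliver 1→0: n0:foll/t1/[-]
after 3 — deliver 0→1: n1:lead/t1/[-]
after 4 — propose(1,'s'): n1:lead/t1/[s]
after 5 — deliver 1→0: n0:foll/t1/[s]
after 6 — deliver 0→1: ·
after 7 — deliver 0→2: ·
after 8 — timeout(1): n1:cand/t2/[s]
after 9 — propose(1,'y'): ·
after 10 — deliver 1→0: n0:foll/t2/[s]
after 11 — deliver 0→1: n1:lead/t2/[s]
after 12 — deliver 1→0: ·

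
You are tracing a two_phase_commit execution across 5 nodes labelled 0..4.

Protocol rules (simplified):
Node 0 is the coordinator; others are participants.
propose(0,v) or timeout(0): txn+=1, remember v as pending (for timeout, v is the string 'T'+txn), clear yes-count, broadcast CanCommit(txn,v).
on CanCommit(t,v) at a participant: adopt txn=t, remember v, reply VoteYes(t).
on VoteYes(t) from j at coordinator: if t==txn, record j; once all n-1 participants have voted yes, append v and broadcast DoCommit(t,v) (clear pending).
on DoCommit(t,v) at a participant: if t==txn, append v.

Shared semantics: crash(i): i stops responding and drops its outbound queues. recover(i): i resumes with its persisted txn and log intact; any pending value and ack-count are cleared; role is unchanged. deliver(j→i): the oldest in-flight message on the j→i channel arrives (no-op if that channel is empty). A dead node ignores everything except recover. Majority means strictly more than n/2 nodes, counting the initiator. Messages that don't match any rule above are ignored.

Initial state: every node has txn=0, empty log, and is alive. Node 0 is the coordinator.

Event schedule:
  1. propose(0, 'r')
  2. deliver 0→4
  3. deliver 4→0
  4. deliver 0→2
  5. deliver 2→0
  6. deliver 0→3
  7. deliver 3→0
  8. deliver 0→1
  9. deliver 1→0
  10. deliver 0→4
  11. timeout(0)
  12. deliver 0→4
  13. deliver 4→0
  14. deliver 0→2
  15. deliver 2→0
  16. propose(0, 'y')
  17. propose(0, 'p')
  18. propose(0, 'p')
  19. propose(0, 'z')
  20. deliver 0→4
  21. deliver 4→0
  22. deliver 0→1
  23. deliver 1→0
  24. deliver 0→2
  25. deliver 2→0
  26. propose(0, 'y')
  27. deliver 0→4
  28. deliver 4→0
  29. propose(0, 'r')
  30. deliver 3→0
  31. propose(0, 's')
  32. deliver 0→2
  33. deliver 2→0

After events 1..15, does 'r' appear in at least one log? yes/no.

yes

after 1 — propose(0,'r'): n0:coor/t1/[-]
after 2 — deliver 0→4: n4:part/t1/[-]
after 3 — deliver 4→0: ·
after 4 — deliver 0→2: n2:part/t1/[-]
after 5 — deliver 2→0: ·
after 6 — deliver 0→3: n3:part/t1/[-]
after 7 — deliver 3→0: ·
after 8 — deliver 0→1: n1:part/t1/[-]
after 9 — deliver 1→0: n0:coor/t1/[r]
after 10 — deliver 0→4: n4:part/t1/[r]
after 11 — timeout(0): n0:coor/t2/[r]
after 12 — deliver 0→4: n4:part/t2/[r]
after 13 — deliver 4→0: ·
after 14 — deliver 0→2: n2:part/t1/[r]
after 15 — deliver 2→0: ·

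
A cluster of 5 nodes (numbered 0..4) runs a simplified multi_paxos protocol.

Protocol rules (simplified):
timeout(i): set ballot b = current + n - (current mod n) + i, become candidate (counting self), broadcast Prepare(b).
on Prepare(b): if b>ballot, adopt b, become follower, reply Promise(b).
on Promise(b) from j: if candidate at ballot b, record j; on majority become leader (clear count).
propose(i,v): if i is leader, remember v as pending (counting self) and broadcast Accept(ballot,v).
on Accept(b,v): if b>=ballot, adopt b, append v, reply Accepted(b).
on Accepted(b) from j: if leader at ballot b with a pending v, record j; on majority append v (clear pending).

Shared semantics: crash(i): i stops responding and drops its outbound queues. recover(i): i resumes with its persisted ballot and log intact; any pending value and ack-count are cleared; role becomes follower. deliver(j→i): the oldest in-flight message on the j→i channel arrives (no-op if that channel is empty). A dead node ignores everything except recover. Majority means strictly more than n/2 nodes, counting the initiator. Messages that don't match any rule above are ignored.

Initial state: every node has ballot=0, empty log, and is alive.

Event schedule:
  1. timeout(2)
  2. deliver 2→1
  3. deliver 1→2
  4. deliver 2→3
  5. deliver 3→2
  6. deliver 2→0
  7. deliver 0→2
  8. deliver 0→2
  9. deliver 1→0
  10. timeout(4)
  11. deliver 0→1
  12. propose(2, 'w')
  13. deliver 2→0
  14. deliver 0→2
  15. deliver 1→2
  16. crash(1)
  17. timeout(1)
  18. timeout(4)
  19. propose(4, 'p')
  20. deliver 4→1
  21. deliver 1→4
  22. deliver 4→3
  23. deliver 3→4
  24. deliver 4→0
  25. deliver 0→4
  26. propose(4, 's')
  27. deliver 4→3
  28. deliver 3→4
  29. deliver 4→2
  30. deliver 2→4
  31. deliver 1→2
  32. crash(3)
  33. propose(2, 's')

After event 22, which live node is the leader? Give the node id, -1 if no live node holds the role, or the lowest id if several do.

2

e1 timeout(2): 2[cand,b=7,-]
e2 deliver 2→1: 1[foll,b=7,-]
e3 deliver 1→2: ·
e4 deliver 2→3: 3[foll,b=7,-]
e5 deliver 3→2: 2[lead,b=7,-]
e6 deliver 2→0: 0[foll,b=7,-]
e7 deliver 0→2: ·
e8 deliver 0→2: ·
e9 deliver 1→0: ·
e10 timeout(4): 4[cand,b=9,-]
e11 deliver 0→1: ·
e12 propose(2,'w'): ·
e13 deliver 2→0: 0[foll,b=7,w]
e14 deliver 0→2: ·
e15 deliver 1→2: ·
e16 crash(1): 1[✗foll,b=7,-]
e17 timeout(1): ·
e18 timeout(4): 4[cand,b=14,-]
e19 propose(4,'p'): ·
e20 deliver 4→1: ·
e21 deliver 1→4: ·
e22 deliver 4→3: 3[foll,b=9,-]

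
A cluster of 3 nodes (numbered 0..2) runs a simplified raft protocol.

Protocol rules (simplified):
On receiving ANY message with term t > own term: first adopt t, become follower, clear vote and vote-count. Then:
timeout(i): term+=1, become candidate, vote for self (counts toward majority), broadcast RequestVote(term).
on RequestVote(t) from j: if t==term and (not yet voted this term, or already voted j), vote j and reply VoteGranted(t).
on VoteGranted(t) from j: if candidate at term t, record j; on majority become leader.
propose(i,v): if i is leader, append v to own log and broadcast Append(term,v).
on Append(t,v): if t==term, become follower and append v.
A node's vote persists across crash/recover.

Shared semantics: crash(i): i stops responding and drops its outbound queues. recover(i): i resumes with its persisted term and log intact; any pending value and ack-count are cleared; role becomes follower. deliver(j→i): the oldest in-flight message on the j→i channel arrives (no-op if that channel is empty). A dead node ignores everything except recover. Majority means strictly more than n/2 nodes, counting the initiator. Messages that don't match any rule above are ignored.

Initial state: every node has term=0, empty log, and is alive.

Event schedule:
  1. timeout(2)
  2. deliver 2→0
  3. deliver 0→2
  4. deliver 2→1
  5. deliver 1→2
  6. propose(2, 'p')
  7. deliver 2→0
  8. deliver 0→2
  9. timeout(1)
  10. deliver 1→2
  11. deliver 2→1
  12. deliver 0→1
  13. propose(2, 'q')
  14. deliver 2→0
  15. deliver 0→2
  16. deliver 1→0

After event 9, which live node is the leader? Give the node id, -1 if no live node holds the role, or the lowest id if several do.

e1 timeout(2): 2[cand,t=1,-]
e2 deliver 2→0: 0[foll,t=1,-]
e3 deliver 0→2: 2[lead,t=1,-]
e4 deliver 2→1: 1[foll,t=1,-]
e5 deliver 1→2: ·
e6 propose(2,'p'): 2[lead,t=1,p]
e7 deliver 2→0: 0[foll,t=1,p]
e8 deliver 0→2: ·
e9 timeout(1): 1[cand,t=2,-]

2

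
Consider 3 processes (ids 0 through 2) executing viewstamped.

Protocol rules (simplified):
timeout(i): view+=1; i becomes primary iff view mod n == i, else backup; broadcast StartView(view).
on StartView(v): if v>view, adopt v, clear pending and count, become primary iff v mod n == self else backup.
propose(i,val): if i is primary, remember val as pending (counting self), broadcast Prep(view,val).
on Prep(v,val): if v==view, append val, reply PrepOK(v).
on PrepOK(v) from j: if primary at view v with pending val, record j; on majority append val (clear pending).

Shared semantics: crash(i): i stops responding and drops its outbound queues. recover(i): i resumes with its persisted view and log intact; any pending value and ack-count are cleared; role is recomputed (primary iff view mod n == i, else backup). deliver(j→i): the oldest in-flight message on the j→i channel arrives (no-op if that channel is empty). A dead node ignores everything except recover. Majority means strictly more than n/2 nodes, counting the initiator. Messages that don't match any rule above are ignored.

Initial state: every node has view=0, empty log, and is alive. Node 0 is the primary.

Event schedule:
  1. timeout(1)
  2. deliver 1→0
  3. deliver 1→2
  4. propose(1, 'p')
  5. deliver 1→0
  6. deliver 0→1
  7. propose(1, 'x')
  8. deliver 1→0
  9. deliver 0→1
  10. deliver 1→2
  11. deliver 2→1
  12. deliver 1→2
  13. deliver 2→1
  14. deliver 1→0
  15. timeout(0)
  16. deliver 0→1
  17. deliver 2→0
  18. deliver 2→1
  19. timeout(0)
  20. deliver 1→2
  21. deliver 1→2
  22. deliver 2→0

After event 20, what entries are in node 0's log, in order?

p,x

after 1 — timeout(1): n1:prim/v1/[-]
after 2 — deliver 1→0: n0:back/v1/[-]
after 3 — deliver 1→2: n2:back/v1/[-]
after 4 — propose(1,'p'): ·
after 5 — deliver 1→0: n0:back/v1/[p]
after 6 — deliver 0→1: n1:prim/v1/[p]
after 7 — propose(1,'x'): ·
after 8 — deliver 1→0: n0:back/v1/[p,x]
after 9 — deliver 0→1: n1:prim/v1/[p,x]
after 10 — deliver 1→2: n2:back/v1/[p]
after 11 — deliver 2→1: ·
after 12 — deliver 1→2: n2:back/v1/[p,x]
after 13 — deliver 2→1: ·
after 14 — deliver 1→0: ·
after 15 — timeout(0): n0:back/v2/[p,x]
after 16 — deliver 0→1: n1:back/v2/[p,x]
after 17 — deliver 2→0: ·
after 18 — deliver 2→1: ·
after 19 — timeout(0): n0:prim/v3/[p,x]
after 20 — deliver 1→2: ·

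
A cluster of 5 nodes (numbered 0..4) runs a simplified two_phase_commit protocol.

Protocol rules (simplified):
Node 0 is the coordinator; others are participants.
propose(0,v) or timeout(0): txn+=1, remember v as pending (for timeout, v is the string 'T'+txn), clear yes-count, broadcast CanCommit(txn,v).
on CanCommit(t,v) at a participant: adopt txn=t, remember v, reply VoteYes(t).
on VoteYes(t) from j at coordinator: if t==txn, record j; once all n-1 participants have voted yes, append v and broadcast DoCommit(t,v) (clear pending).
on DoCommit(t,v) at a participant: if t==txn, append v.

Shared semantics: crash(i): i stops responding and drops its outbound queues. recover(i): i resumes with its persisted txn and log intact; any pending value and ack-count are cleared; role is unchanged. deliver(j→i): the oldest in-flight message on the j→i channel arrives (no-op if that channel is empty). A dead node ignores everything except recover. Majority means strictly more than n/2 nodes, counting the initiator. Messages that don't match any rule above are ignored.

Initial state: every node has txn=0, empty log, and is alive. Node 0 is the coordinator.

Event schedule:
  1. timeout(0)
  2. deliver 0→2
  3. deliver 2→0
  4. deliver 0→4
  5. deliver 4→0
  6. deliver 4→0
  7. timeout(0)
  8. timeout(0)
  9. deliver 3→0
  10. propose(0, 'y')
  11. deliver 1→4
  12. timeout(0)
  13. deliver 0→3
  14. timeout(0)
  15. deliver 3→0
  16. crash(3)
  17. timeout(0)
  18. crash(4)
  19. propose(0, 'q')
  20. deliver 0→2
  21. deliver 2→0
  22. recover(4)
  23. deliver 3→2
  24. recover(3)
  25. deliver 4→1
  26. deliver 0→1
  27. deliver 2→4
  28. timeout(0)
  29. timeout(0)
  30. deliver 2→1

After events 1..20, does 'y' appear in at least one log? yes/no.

step 1 timeout(0): 0={coor,t=1,log=-}
step 2 deliver 0→2: 2={part,t=1,log=-}
step 3 deliver 2→0: —
step 4 deliver 0→4: 4={part,t=1,log=-}
step 5 deliver 4→0: —
step 6 deliver 4→0: —
step 7 timeout(0): 0={coor,t=2,log=-}
step 8 timeout(0): 0={coor,t=3,log=-}
step 9 deliver 3→0: —
step 10 propose(0,'y'): 0={coor,t=4,log=-}
step 11 deliver 1→4: —
step 12 timeout(0): 0={coor,t=5,log=-}
step 13 deliver 0→3: 3={part,t=1,log=-}
step 14 timeout(0): 0={coor,t=6,log=-}
step 15 deliver 3→0: —
step 16 crash(3): 3={✗part,t=1,log=-}
step 17 timeout(0): 0={coor,t=7,log=-}
step 18 crash(4): 4={✗part,t=1,log=-}
step 19 propose(0,'q'): 0={coor,t=8,log=-}
step 20 deliver 0→2: 2={part,t=2,log=-}

no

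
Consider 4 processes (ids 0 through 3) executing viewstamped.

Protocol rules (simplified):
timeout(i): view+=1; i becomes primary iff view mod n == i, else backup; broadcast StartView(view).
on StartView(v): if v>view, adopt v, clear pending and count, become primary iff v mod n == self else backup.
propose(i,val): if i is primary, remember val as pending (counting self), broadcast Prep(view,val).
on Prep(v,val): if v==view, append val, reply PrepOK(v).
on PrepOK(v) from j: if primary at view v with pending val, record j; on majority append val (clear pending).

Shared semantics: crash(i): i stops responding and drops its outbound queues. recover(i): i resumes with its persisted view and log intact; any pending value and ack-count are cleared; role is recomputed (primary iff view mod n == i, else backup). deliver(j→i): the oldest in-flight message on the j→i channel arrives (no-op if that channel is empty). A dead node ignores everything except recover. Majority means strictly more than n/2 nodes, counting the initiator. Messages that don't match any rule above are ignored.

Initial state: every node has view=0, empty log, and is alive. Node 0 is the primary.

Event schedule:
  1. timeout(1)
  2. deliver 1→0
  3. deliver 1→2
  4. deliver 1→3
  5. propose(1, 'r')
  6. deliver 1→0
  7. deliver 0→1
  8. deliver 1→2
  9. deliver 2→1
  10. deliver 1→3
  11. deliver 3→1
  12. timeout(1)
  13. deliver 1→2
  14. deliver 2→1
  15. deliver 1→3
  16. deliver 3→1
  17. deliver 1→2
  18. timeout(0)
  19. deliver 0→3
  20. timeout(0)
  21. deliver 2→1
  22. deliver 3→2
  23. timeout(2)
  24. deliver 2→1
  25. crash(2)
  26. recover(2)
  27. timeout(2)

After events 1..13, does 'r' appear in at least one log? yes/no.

e1 timeout(1): 1[prim,v=1,-]
e2 deliver 1→0: 0[back,v=1,-]
e3 deliver 1→2: 2[back,v=1,-]
e4 deliver 1→3: 3[back,v=1,-]
e5 propose(1,'r'): ·
e6 deliver 1→0: 0[back,v=1,r]
e7 deliver 0→1: ·
e8 deliver 1→2: 2[back,v=1,r]
e9 deliver 2→1: 1[prim,v=1,r]
e10 deliver 1→3: 3[back,v=1,r]
e11 deliver 3→1: ·
e12 timeout(1): 1[back,v=2,r]
e13 deliver 1→2: 2[prim,v=2,r]

yes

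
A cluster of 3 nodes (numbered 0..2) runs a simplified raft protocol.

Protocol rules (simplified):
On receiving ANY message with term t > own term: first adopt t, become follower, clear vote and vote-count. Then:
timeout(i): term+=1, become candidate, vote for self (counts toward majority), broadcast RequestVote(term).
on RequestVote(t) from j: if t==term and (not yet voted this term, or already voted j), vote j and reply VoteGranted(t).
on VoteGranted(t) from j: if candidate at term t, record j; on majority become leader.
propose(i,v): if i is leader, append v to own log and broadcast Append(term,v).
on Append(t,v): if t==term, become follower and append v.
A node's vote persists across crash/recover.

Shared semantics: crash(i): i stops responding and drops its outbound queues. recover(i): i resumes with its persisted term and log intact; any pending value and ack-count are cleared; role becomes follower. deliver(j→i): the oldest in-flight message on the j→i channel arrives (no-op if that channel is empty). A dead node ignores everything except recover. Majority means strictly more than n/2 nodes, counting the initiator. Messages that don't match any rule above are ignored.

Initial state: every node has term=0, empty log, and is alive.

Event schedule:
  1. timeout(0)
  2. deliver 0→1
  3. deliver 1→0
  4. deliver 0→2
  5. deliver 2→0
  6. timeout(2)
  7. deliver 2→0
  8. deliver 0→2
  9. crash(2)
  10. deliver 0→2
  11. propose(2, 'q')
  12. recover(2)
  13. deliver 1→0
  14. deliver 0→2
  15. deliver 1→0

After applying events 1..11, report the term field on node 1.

after 1 — timeout(0): n0:cand/t1/[-]
after 2 — deliver 0→1: n1:foll/t1/[-]
after 3 — deliver 1→0: n0:lead/t1/[-]
after 4 — deliver 0→2: n2:foll/t1/[-]
after 5 — deliver 2→0: ·
after 6 — timeout(2): n2:cand/t2/[-]
after 7 — deliver 2→0: n0:foll/t2/[-]
after 8 — deliver 0→2: n2:lead/t2/[-]
after 9 — crash(2): n2:✗lead/t2/[-]
after 10 — deliver 0→2: ·
after 11 — propose(2,'q'): ·

1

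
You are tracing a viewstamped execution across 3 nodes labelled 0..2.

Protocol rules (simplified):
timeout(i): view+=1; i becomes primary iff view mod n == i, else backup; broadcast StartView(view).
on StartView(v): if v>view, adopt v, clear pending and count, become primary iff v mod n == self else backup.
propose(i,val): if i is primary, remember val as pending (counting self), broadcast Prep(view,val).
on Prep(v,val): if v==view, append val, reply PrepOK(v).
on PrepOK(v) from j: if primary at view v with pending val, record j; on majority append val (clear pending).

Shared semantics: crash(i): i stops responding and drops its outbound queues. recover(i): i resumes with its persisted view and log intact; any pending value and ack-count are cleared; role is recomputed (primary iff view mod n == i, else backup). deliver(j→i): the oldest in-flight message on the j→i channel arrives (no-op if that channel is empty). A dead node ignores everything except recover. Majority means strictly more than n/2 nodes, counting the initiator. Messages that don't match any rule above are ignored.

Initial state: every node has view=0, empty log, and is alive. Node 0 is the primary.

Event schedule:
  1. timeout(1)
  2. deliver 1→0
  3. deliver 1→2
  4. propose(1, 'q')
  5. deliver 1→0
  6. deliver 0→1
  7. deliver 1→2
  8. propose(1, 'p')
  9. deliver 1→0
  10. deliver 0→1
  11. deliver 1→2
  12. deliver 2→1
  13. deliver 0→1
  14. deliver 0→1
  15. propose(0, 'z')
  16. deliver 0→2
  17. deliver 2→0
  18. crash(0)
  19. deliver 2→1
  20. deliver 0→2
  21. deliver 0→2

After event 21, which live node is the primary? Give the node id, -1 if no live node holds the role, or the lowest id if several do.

1. timeout(1):  <1:prim v1 ->
2. deliver 1→0:  <0:back v1 ->
3. deliver 1→2:  <2:back v1 ->
4. propose(1,'q'):  nop
5. deliver 1→0:  <0:back v1 q>
6. deliver 0→1:  <1:prim v1 q>
7. deliver 1→2:  <2:back v1 q>
8. propose(1,'p'):  nop
9. deliver 1→0:  <0:back v1 q,p>
10. deliver 0→1:  <1:prim v1 q,p>
11. deliver 1→2:  <2:back v1 q,p>
12. deliver 2→1:  nop
13. deliver 0→1:  nop
14. deliver 0→1:  nop
15. propose(0,'z'):  nop
16. deliver 0→2:  nop
17. deliver 2→0:  nop
18. crash(0):  <0:✗back v1 q,p>
19. deliver 2→1:  nop
20. deliver 0→2:  nop
21. deliver 0→2:  nop

1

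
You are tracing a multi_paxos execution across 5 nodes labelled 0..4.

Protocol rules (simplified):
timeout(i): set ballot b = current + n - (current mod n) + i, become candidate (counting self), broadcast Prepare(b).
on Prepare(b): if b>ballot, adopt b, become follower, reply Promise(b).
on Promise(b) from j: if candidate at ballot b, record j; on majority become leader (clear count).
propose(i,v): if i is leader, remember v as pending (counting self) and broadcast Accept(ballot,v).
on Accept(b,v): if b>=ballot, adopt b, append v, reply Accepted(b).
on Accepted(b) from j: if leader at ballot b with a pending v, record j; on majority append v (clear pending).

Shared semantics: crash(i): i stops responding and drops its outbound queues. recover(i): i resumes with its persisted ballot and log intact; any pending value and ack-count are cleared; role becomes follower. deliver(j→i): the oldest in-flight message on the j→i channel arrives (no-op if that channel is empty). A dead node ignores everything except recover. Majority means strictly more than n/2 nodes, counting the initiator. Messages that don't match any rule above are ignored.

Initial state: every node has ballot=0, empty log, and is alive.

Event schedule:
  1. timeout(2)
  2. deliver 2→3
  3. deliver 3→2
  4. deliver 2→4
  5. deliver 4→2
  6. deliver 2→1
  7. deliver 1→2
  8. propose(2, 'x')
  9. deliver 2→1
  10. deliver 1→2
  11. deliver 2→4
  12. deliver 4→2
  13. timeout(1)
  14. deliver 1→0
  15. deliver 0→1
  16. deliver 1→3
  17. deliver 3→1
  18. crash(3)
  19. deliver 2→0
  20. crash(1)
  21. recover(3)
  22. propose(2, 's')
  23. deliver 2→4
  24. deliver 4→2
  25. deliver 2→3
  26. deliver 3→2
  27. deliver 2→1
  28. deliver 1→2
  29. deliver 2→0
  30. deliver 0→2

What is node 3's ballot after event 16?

step 1 timeout(2): 2={cand,b=7,log=-}
step 2 deliver 2→3: 3={foll,b=7,log=-}
step 3 deliver 3→2: —
step 4 deliver 2→4: 4={foll,b=7,log=-}
step 5 deliver 4→2: 2={lead,b=7,log=-}
step 6 deliver 2→1: 1={foll,b=7,log=-}
step 7 deliver 1→2: —
step 8 propose(2,'x'): —
step 9 deliver 2→1: 1={foll,b=7,log=x}
step 10 deliver 1→2: —
step 11 deliver 2→4: 4={foll,b=7,log=x}
step 12 deliver 4→2: 2={lead,b=7,log=x}
step 13 timeout(1): 1={cand,b=11,log=x}
step 14 deliver 1→0: 0={foll,b=11,log=-}
step 15 deliver 0→1: —
step 16 deliver 1→3: 3={foll,b=11,log=-}

11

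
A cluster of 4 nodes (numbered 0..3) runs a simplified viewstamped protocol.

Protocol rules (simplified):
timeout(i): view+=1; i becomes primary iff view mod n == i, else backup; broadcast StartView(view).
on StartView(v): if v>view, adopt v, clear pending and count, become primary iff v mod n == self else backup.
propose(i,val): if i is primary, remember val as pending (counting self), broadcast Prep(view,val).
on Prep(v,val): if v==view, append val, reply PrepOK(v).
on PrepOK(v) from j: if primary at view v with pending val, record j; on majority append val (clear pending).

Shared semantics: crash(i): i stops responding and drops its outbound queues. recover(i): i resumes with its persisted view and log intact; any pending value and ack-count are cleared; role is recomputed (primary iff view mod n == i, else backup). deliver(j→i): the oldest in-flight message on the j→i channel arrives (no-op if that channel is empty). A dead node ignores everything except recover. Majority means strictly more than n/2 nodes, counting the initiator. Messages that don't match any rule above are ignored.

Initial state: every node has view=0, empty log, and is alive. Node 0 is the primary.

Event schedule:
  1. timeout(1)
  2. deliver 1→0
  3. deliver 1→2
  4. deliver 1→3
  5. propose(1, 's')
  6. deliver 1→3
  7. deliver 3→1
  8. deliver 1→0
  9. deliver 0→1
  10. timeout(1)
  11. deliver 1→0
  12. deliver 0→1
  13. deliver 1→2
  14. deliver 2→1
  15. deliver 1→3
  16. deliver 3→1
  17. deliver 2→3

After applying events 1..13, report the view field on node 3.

[1] timeout(1) → N1(prim v1 [-])
[2] deliver 1→0 → N0(back v1 [-])
[3] deliver 1→2 → N2(back v1 [-])
[4] deliver 1→3 → N3(back v1 [-])
[5] propose(1,'s') → ∅
[6] deliver 1→3 → N3(back v1 [s])
[7] deliver 3→1 → ∅
[8] deliver 1→0 → N0(back v1 [s])
[9] deliver 0→1 → N1(prim v1 [s])
[10] timeout(1) → N1(back v2 [s])
[11] deliver 1→0 → N0(back v2 [s])
[12] deliver 0→1 → ∅
[13] deliver 1→2 → N2(back v1 [s])

1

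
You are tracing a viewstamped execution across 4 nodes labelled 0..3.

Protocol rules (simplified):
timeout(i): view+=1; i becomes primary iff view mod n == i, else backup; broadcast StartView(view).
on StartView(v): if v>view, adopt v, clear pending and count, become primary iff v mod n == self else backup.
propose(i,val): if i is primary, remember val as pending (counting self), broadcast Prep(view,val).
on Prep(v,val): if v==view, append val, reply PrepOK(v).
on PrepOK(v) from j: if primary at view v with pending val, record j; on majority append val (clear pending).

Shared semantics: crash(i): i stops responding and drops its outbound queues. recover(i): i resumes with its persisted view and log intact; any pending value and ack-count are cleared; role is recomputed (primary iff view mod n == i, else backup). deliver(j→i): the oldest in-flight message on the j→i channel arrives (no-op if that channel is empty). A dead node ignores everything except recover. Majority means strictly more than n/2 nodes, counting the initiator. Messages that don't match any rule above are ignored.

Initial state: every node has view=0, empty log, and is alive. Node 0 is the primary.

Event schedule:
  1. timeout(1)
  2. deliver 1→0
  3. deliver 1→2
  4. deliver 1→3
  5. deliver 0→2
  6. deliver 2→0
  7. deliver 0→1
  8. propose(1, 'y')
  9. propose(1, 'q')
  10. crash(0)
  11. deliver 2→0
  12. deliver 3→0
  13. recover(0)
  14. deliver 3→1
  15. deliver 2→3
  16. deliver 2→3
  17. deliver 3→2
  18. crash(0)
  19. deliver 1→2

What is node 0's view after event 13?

step 1 timeout(1): 1={prim,v=1,log=-}
step 2 deliver 1→0: 0={back,v=1,log=-}
step 3 deliver 1→2: 2={back,v=1,log=-}
step 4 deliver 1→3: 3={back,v=1,log=-}
step 5 deliver 0→2: —
step 6 deliver 2→0: —
step 7 deliver 0→1: —
step 8 propose(1,'y'): —
step 9 propose(1,'q'): —
step 10 crash(0): 0={✗back,v=1,log=-}
step 11 deliver 2→0: —
step 12 deliver 3→0: —
step 13 recover(0): 0={back,v=1,log=-}

1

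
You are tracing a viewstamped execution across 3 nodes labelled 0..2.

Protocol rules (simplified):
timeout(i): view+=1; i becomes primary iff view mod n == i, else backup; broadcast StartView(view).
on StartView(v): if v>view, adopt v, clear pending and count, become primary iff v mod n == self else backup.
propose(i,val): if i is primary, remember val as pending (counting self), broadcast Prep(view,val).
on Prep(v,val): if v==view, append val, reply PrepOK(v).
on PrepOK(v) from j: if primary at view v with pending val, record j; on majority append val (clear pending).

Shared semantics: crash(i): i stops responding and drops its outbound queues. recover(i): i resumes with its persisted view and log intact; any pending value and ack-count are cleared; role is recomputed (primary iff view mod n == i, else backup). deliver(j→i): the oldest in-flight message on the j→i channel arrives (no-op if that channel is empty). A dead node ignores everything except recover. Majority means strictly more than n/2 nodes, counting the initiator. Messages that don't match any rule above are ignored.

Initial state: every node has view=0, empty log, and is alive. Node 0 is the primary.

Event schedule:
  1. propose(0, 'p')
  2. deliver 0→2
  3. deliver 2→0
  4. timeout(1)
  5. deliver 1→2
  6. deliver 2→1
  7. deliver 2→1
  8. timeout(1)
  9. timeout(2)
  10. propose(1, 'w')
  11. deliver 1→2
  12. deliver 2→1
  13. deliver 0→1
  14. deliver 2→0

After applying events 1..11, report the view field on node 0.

e1 propose(0,'p'): ·
e2 deliver 0→2: 2[back,v=0,p]
e3 deliver 2→0: 0[prim,v=0,p]
e4 timeout(1): 1[prim,v=1,-]
e5 deliver 1→2: 2[back,v=1,p]
e6 deliver 2→1: ·
e7 deliver 2→1: ·
e8 timeout(1): 1[back,v=2,-]
e9 timeout(2): 2[prim,v=2,p]
e10 propose(1,'w'): ·
e11 deliver 1→2: ·

0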